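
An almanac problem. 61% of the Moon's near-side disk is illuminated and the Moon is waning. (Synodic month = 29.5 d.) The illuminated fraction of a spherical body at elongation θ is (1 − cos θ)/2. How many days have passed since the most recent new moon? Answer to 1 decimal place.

cos θ = 1 − 2f = -0.220, giving a principal value of 102.7°.
Since the Moon is past full (waning), take the reflex angle: θ = 360° − 102.7° = 257.3°.
That fraction of the synodic month is 257.3/360 × 29.5 d ≈ 21.08 d.

21.1 days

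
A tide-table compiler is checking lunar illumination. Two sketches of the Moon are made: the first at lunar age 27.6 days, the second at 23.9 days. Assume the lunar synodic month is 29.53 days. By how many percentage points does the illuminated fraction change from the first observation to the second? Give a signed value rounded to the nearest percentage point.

θ₁ = 360° × 27.6/29.53 = 336.5°, f₁ = (1 − cos θ₁)/2 = 0.042.
θ₂ = 360° × 23.9/29.53 = 291.4°, f₂ = (1 − cos θ₂)/2 = 0.318.
Change = f₂ − f₁ = +0.276 → +28 percentage points.

+28 percentage points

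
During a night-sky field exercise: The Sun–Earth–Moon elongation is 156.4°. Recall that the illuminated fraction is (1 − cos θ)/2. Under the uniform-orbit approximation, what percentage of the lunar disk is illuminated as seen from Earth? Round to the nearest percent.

96%

f = (1 − cos 156.4°)/2 = (1 − (-0.916))/2 ≈ 0.958, i.e. 96%.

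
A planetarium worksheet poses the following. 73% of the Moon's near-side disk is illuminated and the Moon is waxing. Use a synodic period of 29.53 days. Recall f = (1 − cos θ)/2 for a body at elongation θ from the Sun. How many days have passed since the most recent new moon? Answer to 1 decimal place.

cos θ = 1 − 2f = -0.460, giving a principal value of 117.4°.
The Moon is waxing (0°–180°), so θ = 117.4° directly.
At 360°/29.53 d per day, 117.4° corresponds to 9.63 days.

9.6 days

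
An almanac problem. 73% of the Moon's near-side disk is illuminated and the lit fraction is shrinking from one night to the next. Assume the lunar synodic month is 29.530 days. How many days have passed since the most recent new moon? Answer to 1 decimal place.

19.9 days

From f = (1 − cos θ)/2: cos θ = 1 − 2×0.73 = -0.460; arccos → 117.4°.
Since the Moon is past full (waning), take the reflex angle: θ = 360° − 117.4° = 242.6°.
That fraction of the synodic month is 242.6/360 × 29.530 d ≈ 19.90 d.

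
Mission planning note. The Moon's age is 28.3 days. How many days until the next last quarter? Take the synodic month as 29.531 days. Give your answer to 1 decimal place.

23.4 days

Last quarter is 0.75 of the way through the cycle: age 0.75 × 29.531 = 22.148 d.
Already past this cycle's last quarter; the next is at 22.148 + 29.531 = 51.679 d, so 51.679 − 28.3 = 23.379 days.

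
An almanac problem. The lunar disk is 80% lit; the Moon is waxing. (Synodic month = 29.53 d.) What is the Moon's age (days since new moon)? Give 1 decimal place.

10.4 days

From f = (1 − cos θ)/2: cos θ = 1 − 2×0.80 = -0.600; arccos → 126.9°.
The Moon is waxing (0°–180°), so θ = 126.9° directly.
At 360°/29.53 d per day, 126.9° corresponds to 10.41 days.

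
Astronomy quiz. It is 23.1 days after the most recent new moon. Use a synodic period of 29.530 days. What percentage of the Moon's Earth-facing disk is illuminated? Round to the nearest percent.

40%

The Moon has covered 23.1/29.530 of its cycle, so θ ≈ 360° × 23.1/29.530 = 281.6°.
Illuminated fraction = (1 − cos 281.6°)/2 = (1 − 0.201)/2 ≈ 0.399, so 40%.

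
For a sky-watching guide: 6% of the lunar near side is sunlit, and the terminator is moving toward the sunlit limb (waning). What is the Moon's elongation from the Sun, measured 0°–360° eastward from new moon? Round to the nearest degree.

332°

Invert f = (1 − cos θ)/2 to get cos θ = 1 − 2(0.06) = 0.880, hence θ₀ = arccos 0.880 = 28.4°.
A waning Moon lies in 180°–360°, so θ = 360° − 28.4° = 331.6°.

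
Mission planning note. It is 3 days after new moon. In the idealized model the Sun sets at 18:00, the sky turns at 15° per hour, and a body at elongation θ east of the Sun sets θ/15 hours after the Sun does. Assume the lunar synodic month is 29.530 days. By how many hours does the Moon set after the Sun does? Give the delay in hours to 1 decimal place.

Elongation θ = 360° × 3/29.530 ≈ 36.6°.
Delay after the Sun = 36.6° / (15°/h) ≈ 2.44 h.
So the Moon sets 2.44 h after the Sun.

2.4 h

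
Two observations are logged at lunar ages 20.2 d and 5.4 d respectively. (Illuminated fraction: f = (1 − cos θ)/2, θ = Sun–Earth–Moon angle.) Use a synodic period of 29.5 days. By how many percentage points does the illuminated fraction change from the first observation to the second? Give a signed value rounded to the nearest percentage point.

-40 pp

First observation: θ = 360°·20.2/29.5 = 246.5°, so f = 0.699.
Second observation: θ = 65.9°, f = 0.296.
Δf = 0.296 − 0.699 = -0.403, i.e. -40 pp.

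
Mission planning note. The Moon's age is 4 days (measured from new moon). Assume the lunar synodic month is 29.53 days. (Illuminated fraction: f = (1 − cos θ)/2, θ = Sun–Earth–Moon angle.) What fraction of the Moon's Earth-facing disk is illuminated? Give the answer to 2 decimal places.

0.17

Phase angle: θ = 360°·(4 d)/(29.53 d) = 48.8°.
With cos θ = 0.659, the lit fraction is (1 − 0.659)/2 ≈ 0.170.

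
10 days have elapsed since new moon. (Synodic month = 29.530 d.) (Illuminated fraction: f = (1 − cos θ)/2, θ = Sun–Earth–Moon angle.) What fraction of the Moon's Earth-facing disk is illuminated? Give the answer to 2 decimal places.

Elongation θ = 360° × 10/29.530 ≈ 121.9°.
cos 121.9° = (-0.529), so f = (1 − (-0.529))/2 = 0.764.

0.76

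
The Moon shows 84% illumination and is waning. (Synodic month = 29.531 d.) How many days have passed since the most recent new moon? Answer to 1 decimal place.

cos θ = 1 − 2f = -0.680, giving a principal value of 132.8°.
Since the Moon is past full (waning), take the reflex angle: θ = 360° − 132.8° = 227.2°.
That fraction of the synodic month is 227.2/360 × 29.531 d ≈ 18.63 d.

18.6 days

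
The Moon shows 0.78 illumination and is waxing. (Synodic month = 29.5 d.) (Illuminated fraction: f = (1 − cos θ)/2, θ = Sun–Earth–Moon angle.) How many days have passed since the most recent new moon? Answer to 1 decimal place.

10.2 days

cos θ = 1 − 2f = -0.560, giving a principal value of 124.1°.
The Moon is waxing (0°–180°), so θ = 124.1° directly.
Age = 29.5 × 124.1°/360° ≈ 10.17 days.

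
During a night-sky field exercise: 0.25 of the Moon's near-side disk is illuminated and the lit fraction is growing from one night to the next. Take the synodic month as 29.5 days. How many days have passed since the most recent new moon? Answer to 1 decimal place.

From f = (1 − cos θ)/2: cos θ = 1 − 2×0.25 = 0.500; arccos → 60.0°.
Waxing ⇒ before full, so θ = 60.0°.
That fraction of the synodic month is 60.0/360 × 29.5 d ≈ 4.92 d.

4.9 days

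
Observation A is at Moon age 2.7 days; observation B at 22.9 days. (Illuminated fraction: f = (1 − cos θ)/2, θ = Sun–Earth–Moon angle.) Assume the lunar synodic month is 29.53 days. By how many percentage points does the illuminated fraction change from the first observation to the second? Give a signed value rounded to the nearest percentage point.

θ₁ = 360° × 2.7/29.53 = 32.9°, f₁ = (1 − cos θ₁)/2 = 0.080.
θ₂ = 360° × 22.9/29.53 = 279.2°, f₂ = (1 − cos θ₂)/2 = 0.420.
Change = f₂ − f₁ = +0.340 → +34 percentage points.

+34 percentage points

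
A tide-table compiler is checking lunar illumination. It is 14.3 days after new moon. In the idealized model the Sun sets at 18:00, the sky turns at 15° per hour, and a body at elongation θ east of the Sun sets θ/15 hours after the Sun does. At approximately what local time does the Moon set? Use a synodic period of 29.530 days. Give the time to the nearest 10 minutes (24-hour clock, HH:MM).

05:40

Elongation θ = 360° × 14.3/29.530 ≈ 174.3°.
The Moon trails the Sun by θ/15 = 174.3/15 ≈ 11.62 hours.
18:00 + 11.622 h ≈ 05:37 → 05:40 to the nearest ten minutes.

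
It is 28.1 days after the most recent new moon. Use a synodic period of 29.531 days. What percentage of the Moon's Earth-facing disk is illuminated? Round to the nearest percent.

Phase angle: θ = 360°·(28.1 d)/(29.531 d) = 342.6°.
Illuminated fraction = (1 − cos 342.6°)/2 = (1 − 0.954)/2 ≈ 0.023, so 2%.

2%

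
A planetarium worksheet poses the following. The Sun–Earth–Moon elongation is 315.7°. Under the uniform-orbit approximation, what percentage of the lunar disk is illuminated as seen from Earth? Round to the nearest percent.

f = (1 − cos 315.7°)/2 = (1 − 0.716)/2 ≈ 0.142, i.e. 14%.

14%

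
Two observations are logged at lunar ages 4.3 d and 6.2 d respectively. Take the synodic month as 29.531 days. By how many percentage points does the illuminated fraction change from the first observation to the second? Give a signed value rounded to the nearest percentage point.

+18 pp

θ₁ = 360° × 4.3/29.531 = 52.4°, f₁ = (1 − cos θ₁)/2 = 0.195.
θ₂ = 360° × 6.2/29.531 = 75.6°, f₂ = (1 − cos θ₂)/2 = 0.375.
Change = f₂ − f₁ = +0.180 → +18 percentage points.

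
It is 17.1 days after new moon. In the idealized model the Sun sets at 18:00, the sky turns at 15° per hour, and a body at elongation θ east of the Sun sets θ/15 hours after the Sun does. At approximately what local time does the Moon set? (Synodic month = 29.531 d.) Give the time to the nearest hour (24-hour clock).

08:00

Elongation θ = 360° × 17.1/29.531 ≈ 208.5°.
Delay after the Sun = 208.5° / (15°/h) ≈ 13.90 h.
18:00 + 13.90 h ≈ 07:54 → 08:00 to the nearest hour.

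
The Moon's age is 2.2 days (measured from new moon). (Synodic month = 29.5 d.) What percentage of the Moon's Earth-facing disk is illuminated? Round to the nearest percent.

5%

The Moon has covered 2.2/29.5 of its cycle, so θ ≈ 360° × 2.2/29.5 = 26.8°.
cos 26.8° = 0.892, so f = (1 − 0.892)/2 = 0.054, so 5%.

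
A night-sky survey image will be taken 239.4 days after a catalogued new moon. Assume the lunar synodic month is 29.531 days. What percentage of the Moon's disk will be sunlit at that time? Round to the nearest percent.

11%

239.4/29.531 = 8.107 lunations, so 8 complete cycles and 3.15 d into the next.
Elongation θ = 360° × 3.15/29.531 ≈ 38.4°.
cos 38.4° = 0.783, so f = (1 − 0.783)/2 = 0.108, so 11%.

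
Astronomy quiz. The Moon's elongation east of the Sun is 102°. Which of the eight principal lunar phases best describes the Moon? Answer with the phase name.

first quarter

The first quarter sector spans roughly 68°–112°; 102° falls inside it.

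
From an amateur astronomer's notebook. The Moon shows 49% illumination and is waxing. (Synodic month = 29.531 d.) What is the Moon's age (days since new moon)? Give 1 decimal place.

cos θ = 1 − 2f = 0.020, giving a principal value of 88.9°.
Waxing ⇒ before full, so θ = 88.9°.
Age = 29.531 × 88.9°/360° ≈ 7.29 days.

7.3 days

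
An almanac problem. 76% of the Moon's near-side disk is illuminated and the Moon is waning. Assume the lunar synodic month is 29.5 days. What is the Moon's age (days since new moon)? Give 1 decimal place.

19.6 days

cos θ = 1 − 2f = -0.520, giving a principal value of 121.3°.
Since the Moon is past full (waning), take the reflex angle: θ = 360° − 121.3° = 238.7°.
At 360°/29.5 d per day, 238.7° corresponds to 19.56 days.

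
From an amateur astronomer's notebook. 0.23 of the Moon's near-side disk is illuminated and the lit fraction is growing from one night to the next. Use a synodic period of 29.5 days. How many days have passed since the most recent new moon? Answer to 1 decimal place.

4.7 days

From f = (1 − cos θ)/2: cos θ = 1 − 2×0.23 = 0.540; arccos → 57.3°.
Before full moon the principal value applies: θ = 57.3°.
At 360°/29.5 d per day, 57.3° corresponds to 4.70 days.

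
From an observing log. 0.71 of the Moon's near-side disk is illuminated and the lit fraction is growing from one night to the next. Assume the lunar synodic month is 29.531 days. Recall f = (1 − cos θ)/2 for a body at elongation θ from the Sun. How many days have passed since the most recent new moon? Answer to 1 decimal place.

9.4 days

Invert f = (1 − cos θ)/2 to get cos θ = 1 − 2(0.71) = -0.420, hence θ₀ = arccos -0.420 = 114.8°.
Before full moon the principal value applies: θ = 114.8°.
That fraction of the synodic month is 114.8/360 × 29.531 d ≈ 9.42 d.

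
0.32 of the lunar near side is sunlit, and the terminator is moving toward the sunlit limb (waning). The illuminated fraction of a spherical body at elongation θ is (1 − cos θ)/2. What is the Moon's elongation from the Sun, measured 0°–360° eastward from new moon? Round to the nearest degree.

From f = (1 − cos θ)/2: cos θ = 1 − 2×0.32 = 0.360; arccos → 68.9°.
Waning ⇒ past full, so θ = 360° − 68.9° = 291.1°.

291°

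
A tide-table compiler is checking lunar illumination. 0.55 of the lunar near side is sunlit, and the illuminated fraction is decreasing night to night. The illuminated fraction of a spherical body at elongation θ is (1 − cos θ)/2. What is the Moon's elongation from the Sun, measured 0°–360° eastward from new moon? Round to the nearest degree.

264°

Invert f = (1 − cos θ)/2 to get cos θ = 1 − 2(0.55) = -0.100, hence θ₀ = arccos -0.100 = 95.7°.
Waning ⇒ past full, so θ = 360° − 95.7° = 264.3°.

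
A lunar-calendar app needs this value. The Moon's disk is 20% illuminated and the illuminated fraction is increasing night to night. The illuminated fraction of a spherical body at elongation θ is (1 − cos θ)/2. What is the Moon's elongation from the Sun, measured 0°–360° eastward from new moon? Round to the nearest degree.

From f = (1 − cos θ)/2: cos θ = 1 − 2×0.20 = 0.600; arccos → 53.1°.
The Moon is waxing (0°–180°), so θ = 53.1° directly.

53°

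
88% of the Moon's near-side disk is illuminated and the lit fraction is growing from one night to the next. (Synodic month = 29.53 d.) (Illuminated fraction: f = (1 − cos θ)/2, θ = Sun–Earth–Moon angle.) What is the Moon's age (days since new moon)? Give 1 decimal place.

11.4 days

From f = (1 − cos θ)/2: cos θ = 1 − 2×0.88 = -0.760; arccos → 139.5°.
Before full moon the principal value applies: θ = 139.5°.
Age = 29.53 × 139.5°/360° ≈ 11.44 days.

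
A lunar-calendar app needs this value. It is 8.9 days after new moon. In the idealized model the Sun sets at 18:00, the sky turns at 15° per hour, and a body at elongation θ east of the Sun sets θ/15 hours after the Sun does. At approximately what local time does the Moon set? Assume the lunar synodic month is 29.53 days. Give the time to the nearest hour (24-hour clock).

The Moon has covered 8.9/29.53 of its cycle, so θ ≈ 360° × 8.9/29.53 = 108.5°.
Delay after the Sun = 108.5° / (15°/h) ≈ 7.23 h.
18:00 + 7.23 h ≈ 01:14 → 01:00 to the nearest hour.

01:00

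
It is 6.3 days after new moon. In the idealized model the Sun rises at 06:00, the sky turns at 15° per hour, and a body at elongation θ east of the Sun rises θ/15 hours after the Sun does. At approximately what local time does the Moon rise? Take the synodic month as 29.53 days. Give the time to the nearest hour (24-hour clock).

11:00

Elongation θ = 360° × 6.3/29.53 ≈ 76.8°.
Delay after the Sun = 76.8° / (15°/h) ≈ 5.12 h.
06:00 + 5.12 h ≈ 11:07 → 11:00 to the nearest hour.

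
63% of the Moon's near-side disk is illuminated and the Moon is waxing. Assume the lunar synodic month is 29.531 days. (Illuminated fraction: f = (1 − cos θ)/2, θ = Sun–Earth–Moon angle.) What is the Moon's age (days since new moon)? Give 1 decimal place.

Invert f = (1 − cos θ)/2 to get cos θ = 1 − 2(0.63) = -0.260, hence θ₀ = arccos -0.260 = 105.1°.
Waxing ⇒ before full, so θ = 105.1°.
Age = 29.531 × 105.1°/360° ≈ 8.62 days.

8.6 days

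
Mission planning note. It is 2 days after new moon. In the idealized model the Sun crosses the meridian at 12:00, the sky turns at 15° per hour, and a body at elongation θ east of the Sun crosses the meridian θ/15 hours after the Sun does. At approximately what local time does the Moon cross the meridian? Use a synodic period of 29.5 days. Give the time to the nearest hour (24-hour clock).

Phase angle: θ = 360°·(2 d)/(29.5 d) = 24.4°.
Delay after the Sun = 24.4° / (15°/h) ≈ 1.63 h.
12:00 + 1.63 h ≈ 13:38 → 14:00 to the nearest hour.

14:00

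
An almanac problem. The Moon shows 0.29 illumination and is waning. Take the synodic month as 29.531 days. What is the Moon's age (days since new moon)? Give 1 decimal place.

cos θ = 1 − 2f = 0.420, giving a principal value of 65.2°.
Waning ⇒ past full, so θ = 360° − 65.2° = 294.8°.
That fraction of the synodic month is 294.8/360 × 29.531 d ≈ 24.19 d.

24.2 days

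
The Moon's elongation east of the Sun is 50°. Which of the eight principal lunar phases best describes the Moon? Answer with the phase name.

waxing crescent

50° lies in the waxing crescent sector of the 8-phase cycle.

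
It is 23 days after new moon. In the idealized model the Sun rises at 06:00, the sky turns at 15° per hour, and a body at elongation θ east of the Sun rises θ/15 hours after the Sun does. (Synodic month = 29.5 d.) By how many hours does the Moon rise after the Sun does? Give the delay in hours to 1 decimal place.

Phase angle: θ = 360°·(23 d)/(29.5 d) = 280.7°.
At 15° of sky rotation per hour, 280.7° corresponds to a 18.71 h lag.
So the Moon rises 18.71 h after the Sun.

18.7 h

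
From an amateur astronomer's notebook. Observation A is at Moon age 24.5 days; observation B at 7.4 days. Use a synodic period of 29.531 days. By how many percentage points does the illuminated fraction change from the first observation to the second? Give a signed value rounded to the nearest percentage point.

First observation: θ = 360°·24.5/29.531 = 298.7°, so f = 0.260.
Second observation: θ = 90.2°, f = 0.502.
Δf = 0.502 − 0.260 = +0.242, i.e. +24 pp.

+24 pp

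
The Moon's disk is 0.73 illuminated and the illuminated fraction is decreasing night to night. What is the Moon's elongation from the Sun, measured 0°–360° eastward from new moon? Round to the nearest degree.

Invert f = (1 − cos θ)/2 to get cos θ = 1 − 2(0.73) = -0.460, hence θ₀ = arccos -0.460 = 117.4°.
A waning Moon lies in 180°–360°, so θ = 360° − 117.4° = 242.6°.

243°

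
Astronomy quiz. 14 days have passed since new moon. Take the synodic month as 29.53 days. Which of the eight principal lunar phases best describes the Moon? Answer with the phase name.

θ ≈ 360° × 14/29.53 = 171°, which falls in the full moon sector.

full moon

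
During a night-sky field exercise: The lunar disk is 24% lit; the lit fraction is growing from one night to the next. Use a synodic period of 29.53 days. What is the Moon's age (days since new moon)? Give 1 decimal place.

4.8 days

Invert f = (1 − cos θ)/2 to get cos θ = 1 − 2(0.24) = 0.520, hence θ₀ = arccos 0.520 = 58.7°.
Waxing ⇒ before full, so θ = 58.7°.
At 360°/29.53 d per day, 58.7° corresponds to 4.81 days.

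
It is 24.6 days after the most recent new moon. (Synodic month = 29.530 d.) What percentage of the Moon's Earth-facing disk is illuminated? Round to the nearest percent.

Phase angle: θ = 360°·(24.6 d)/(29.530 d) = 299.9°.
With cos θ = 0.498, the lit fraction is (1 − 0.498)/2 ≈ 0.251, so 25%.

25%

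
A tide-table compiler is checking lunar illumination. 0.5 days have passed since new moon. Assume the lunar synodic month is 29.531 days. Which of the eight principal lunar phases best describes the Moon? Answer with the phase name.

θ ≈ 360° × 0.5/29.531 = 6°, which falls in the new moon sector.

new moon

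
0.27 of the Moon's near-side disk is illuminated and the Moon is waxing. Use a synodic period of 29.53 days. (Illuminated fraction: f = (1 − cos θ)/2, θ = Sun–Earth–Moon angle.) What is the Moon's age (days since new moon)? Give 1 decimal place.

cos θ = 1 − 2f = 0.460, giving a principal value of 62.6°.
Before full moon the principal value applies: θ = 62.6°.
That fraction of the synodic month is 62.6/360 × 29.53 d ≈ 5.14 d.

5.1 days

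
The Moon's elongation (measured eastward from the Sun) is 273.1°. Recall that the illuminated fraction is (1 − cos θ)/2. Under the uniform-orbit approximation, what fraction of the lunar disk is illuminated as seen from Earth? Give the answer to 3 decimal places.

0.473

Half-versine of 273.1°: (1 − 0.054)/2 = 0.473.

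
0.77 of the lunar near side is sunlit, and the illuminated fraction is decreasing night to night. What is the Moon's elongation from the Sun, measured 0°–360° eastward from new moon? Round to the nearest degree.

From f = (1 − cos θ)/2: cos θ = 1 − 2×0.77 = -0.540; arccos → 122.7°.
Since the Moon is past full (waning), take the reflex angle: θ = 360° − 122.7° = 237.3°.

237°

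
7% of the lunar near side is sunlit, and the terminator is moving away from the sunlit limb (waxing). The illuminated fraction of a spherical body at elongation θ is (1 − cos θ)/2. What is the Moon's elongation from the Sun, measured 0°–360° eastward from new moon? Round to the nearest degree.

Invert f = (1 − cos θ)/2 to get cos θ = 1 − 2(0.07) = 0.860, hence θ₀ = arccos 0.860 = 30.7°.
Waxing ⇒ before full, so θ = 30.7°.

31°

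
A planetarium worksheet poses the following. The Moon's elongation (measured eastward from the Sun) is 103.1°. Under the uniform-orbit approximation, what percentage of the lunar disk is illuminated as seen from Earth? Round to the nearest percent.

61%

Half-versine of 103.1°: (1 − (-0.227))/2 = 0.613, i.e. 61%.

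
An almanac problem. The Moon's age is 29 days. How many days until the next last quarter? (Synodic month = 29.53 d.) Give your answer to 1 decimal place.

22.7 days

Last quarter occurs at elongation 270°, i.e. at age 29.53 × 270/360 = 22.148 d.
Already past this cycle's last quarter; the next is at 22.148 + 29.53 = 51.678 d, so 51.678 − 29 = 22.678 days.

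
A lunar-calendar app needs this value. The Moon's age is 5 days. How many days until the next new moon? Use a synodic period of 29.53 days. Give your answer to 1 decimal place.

24.5 days

The next new moon completes the synodic month: 29.53 − 5 = 24.530 days.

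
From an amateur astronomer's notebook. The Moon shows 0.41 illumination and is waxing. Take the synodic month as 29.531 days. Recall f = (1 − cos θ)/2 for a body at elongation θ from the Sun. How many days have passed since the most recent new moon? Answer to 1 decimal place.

Invert f = (1 − cos θ)/2 to get cos θ = 1 − 2(0.41) = 0.180, hence θ₀ = arccos 0.180 = 79.6°.
Waxing ⇒ before full, so θ = 79.6°.
At 360°/29.531 d per day, 79.6° corresponds to 6.53 days.

6.5 days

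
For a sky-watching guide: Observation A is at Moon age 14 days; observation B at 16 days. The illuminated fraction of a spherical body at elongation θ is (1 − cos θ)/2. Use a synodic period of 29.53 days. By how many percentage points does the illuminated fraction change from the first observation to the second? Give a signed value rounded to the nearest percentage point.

First observation: θ = 360°·14/29.53 = 170.7°, so f = 0.993.
Second observation: θ = 195.1°, f = 0.983.
Δf = 0.983 − 0.993 = -0.011, i.e. -1 pp.

-1 pp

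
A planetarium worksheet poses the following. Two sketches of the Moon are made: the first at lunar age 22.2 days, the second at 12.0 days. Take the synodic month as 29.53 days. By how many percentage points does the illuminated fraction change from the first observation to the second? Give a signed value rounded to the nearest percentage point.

+42 pp

First observation: θ = 360°·22.2/29.53 = 270.6°, so f = 0.494.
Second observation: θ = 146.3°, f = 0.916.
Δf = 0.916 − 0.494 = +0.422, i.e. +42 pp.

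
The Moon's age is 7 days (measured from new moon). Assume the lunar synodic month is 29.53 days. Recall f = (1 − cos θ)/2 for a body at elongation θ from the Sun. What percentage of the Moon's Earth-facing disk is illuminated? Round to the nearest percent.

46%

Elongation θ = 360° × 7/29.53 ≈ 85.3°.
cos 85.3° = 0.081, so f = (1 − 0.081)/2 = 0.459, so 46%.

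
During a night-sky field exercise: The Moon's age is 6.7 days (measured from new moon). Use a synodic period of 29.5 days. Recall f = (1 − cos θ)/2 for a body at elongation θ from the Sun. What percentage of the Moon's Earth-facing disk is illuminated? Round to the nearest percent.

The Moon has covered 6.7/29.5 of its cycle, so θ ≈ 360° × 6.7/29.5 = 81.8°.
cos 81.8° = 0.143, so f = (1 − 0.143)/2 = 0.428, so 43%.

43%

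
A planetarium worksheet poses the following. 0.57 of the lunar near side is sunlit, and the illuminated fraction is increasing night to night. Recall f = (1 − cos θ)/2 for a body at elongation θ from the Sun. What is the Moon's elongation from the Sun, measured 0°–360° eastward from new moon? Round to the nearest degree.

cos θ = 1 − 2f = -0.140, giving a principal value of 98.0°.
Waxing ⇒ before full, so θ = 98.0°.

98°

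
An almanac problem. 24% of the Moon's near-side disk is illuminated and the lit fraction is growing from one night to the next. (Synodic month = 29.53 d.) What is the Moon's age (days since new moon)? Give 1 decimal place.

4.8 days

cos θ = 1 − 2f = 0.520, giving a principal value of 58.7°.
The Moon is waxing (0°–180°), so θ = 58.7° directly.
Age = 29.53 × 58.7°/360° ≈ 4.81 days.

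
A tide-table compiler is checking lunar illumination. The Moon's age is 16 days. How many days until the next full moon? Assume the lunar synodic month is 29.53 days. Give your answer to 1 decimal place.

Full moon is 0.5 of the way through the cycle: age 0.5 × 29.53 = 14.765 d.
Already past this cycle's full moon; the next is at 14.765 + 29.53 = 44.295 d, so 44.295 − 16 = 28.295 days.

28.3 days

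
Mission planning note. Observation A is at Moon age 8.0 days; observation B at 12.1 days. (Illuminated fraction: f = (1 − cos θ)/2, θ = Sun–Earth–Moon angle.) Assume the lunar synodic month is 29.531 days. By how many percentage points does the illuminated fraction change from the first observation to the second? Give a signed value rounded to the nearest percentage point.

+36 percentage points

θ₁ = 360° × 8.0/29.531 = 97.5°, f₁ = (1 − cos θ₁)/2 = 0.565.
θ₂ = 360° × 12.1/29.531 = 147.5°, f₂ = (1 − cos θ₂)/2 = 0.922.
Change = f₂ − f₁ = +0.356 → +36 percentage points.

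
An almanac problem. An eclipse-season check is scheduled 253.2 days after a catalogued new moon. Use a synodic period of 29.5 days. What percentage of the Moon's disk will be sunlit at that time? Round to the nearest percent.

93%

253.2/29.5 = 8.583 lunations, so 8 complete cycles and 17.20 d into the next.
Elongation θ = 360° × 17.20/29.5 ≈ 209.9°.
cos 209.9° = (-0.867), so f = (1 − (-0.867))/2 = 0.933, so 93%.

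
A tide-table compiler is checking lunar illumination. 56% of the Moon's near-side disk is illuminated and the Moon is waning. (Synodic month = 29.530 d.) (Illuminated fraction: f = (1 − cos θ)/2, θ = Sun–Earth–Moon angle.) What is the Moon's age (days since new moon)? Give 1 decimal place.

21.6 days

From f = (1 − cos θ)/2: cos θ = 1 − 2×0.56 = -0.120; arccos → 96.9°.
A waning Moon lies in 180°–360°, so θ = 360° − 96.9° = 263.1°.
At 360°/29.530 d per day, 263.1° corresponds to 21.58 days.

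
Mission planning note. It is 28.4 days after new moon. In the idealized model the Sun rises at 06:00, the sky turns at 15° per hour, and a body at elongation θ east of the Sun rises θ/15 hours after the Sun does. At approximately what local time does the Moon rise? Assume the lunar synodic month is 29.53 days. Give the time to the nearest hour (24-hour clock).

The Moon has covered 28.4/29.53 of its cycle, so θ ≈ 360° × 28.4/29.53 = 346.2°.
At 15° of sky rotation per hour, 346.2° corresponds to a 23.08 h lag.
06:00 + 23.08 h ≈ 05:05 → 05:00 to the nearest hour.

05:00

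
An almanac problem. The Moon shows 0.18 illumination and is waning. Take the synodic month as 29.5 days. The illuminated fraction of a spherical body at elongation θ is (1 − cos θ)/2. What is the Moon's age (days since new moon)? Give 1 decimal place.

From f = (1 − cos θ)/2: cos θ = 1 − 2×0.18 = 0.640; arccos → 50.2°.
A waning Moon lies in 180°–360°, so θ = 360° − 50.2° = 309.8°.
At 360°/29.5 d per day, 309.8° corresponds to 25.39 days.

25.4 days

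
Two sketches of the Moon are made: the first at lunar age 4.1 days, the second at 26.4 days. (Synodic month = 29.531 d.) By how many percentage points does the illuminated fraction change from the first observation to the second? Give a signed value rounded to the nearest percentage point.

-7 percentage points

θ₁ = 360° × 4.1/29.531 = 50.0°, f₁ = (1 − cos θ₁)/2 = 0.178.
θ₂ = 360° × 26.4/29.531 = 321.8°, f₂ = (1 − cos θ₂)/2 = 0.107.
Change = f₂ − f₁ = -0.072 → -7 percentage points.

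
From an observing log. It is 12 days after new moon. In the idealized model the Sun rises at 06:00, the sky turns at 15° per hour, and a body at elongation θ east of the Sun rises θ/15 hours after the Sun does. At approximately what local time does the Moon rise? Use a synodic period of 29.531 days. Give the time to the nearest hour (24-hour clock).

Elongation θ = 360° × 12/29.531 ≈ 146.3°.
The Moon trails the Sun by θ/15 = 146.3/15 ≈ 9.75 hours.
06:00 + 9.75 h ≈ 15:45 → 16:00 to the nearest hour.

16:00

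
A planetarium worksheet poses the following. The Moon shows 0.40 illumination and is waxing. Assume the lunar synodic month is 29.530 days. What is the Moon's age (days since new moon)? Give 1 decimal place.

Invert f = (1 − cos θ)/2 to get cos θ = 1 − 2(0.40) = 0.200, hence θ₀ = arccos 0.200 = 78.5°.
Waxing ⇒ before full, so θ = 78.5°.
At 360°/29.530 d per day, 78.5° corresponds to 6.44 days.

6.4 days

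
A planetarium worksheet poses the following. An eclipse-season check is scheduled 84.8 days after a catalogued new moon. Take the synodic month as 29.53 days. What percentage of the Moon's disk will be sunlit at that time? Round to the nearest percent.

15%

84.8/29.53 = 2.872 lunations, so 2 complete cycles and 25.74 d into the next.
Elongation θ = 360° × 25.74/29.53 ≈ 313.8°.
cos 313.8° = 0.692, so f = (1 − 0.692)/2 = 0.154, so 15%.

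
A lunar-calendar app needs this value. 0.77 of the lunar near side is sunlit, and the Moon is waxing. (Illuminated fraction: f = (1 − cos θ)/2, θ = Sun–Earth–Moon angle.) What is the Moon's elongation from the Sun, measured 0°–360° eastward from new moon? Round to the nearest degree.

cos θ = 1 − 2f = -0.540, giving a principal value of 122.7°.
Waxing ⇒ before full, so θ = 122.7°.

123°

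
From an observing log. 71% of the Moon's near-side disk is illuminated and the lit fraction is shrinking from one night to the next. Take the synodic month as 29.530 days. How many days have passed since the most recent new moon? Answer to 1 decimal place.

From f = (1 − cos θ)/2: cos θ = 1 − 2×0.71 = -0.420; arccos → 114.8°.
A waning Moon lies in 180°–360°, so θ = 360° − 114.8° = 245.2°.
At 360°/29.530 d per day, 245.2° corresponds to 20.11 days.

20.1 days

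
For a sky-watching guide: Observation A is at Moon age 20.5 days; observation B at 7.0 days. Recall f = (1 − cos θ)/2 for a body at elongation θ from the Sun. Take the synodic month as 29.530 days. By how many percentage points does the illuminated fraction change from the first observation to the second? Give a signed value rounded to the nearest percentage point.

-21 pp

θ₁ = 360° × 20.5/29.530 = 249.9°, f₁ = (1 − cos θ₁)/2 = 0.672.
θ₂ = 360° × 7.0/29.530 = 85.3°, f₂ = (1 − cos θ₂)/2 = 0.459.
Change = f₂ − f₁ = -0.212 → -21 percentage points.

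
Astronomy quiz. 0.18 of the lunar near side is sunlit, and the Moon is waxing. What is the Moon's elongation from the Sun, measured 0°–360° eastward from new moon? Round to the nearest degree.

Invert f = (1 − cos θ)/2 to get cos θ = 1 − 2(0.18) = 0.640, hence θ₀ = arccos 0.640 = 50.2°.
Waxing ⇒ before full, so θ = 50.2°.

50°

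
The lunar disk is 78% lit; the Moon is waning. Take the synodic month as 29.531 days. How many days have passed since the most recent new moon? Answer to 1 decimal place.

19.4 days

Invert f = (1 − cos θ)/2 to get cos θ = 1 − 2(0.78) = -0.560, hence θ₀ = arccos -0.560 = 124.1°.
Waning ⇒ past full, so θ = 360° − 124.1° = 235.9°.
At 360°/29.531 d per day, 235.9° corresponds to 19.35 days.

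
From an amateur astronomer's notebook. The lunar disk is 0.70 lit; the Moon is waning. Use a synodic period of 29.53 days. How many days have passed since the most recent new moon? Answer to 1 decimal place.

20.2 days

From f = (1 − cos θ)/2: cos θ = 1 − 2×0.70 = -0.400; arccos → 113.6°.
Since the Moon is past full (waning), take the reflex angle: θ = 360° − 113.6° = 246.4°.
At 360°/29.53 d per day, 246.4° corresponds to 20.21 days.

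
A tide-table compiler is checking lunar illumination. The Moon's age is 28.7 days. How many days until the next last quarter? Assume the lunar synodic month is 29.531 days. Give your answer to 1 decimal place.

23.0 days

Last quarter occurs at elongation 270°, i.e. at age 29.531 × 270/360 = 22.148 d.
This lunation's last quarter (22.148 d) has passed, so add one period: 51.679 − 28.7 = 22.979 days.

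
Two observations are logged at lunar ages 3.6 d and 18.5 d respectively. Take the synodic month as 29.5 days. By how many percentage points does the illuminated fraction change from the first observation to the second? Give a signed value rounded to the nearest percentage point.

+71 pp

First observation: θ = 360°·3.6/29.5 = 43.9°, so f = 0.140.
Second observation: θ = 225.8°, f = 0.849.
Δf = 0.849 − 0.140 = +0.709, i.e. +71 pp.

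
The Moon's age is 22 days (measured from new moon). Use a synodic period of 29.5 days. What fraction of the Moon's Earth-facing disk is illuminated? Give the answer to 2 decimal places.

0.51

Phase angle: θ = 360°·(22 d)/(29.5 d) = 268.5°.
cos 268.5° = (-0.027), so f = (1 − (-0.027))/2 = 0.513.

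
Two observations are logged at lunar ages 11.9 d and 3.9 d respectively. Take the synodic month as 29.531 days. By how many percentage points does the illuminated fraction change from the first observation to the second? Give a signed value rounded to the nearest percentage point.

First observation: θ = 360°·11.9/29.531 = 145.1°, so f = 0.910.
Second observation: θ = 47.5°, f = 0.162.
Δf = 0.162 − 0.910 = -0.747, i.e. -75 pp.

-75 pp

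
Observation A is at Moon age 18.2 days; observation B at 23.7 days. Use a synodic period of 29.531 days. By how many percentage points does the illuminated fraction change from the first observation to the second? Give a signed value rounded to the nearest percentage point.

-53 percentage points

First observation: θ = 360°·18.2/29.531 = 221.9°, so f = 0.872.
Second observation: θ = 288.9°, f = 0.338.
Δf = 0.338 − 0.872 = -0.534, i.e. -53 pp.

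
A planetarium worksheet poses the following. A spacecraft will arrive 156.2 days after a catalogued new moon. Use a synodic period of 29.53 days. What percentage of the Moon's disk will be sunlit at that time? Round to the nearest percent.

62%

156.2 d spans 5 complete synodic months (5 × 29.53 = 147.65 d) plus 8.55 d.
Elongation θ = 360° × 8.55/29.53 ≈ 104.2°.
With cos θ = (-0.246), the lit fraction is (1 − (-0.246))/2 ≈ 0.623, so 62%.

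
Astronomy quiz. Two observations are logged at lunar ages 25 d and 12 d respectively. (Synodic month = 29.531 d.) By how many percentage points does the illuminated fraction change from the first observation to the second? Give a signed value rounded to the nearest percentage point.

θ₁ = 360° × 25/29.531 = 304.8°, f₁ = (1 − cos θ₁)/2 = 0.215.
θ₂ = 360° × 12/29.531 = 146.3°, f₂ = (1 − cos θ₂)/2 = 0.916.
Change = f₂ − f₁ = +0.701 → +70 percentage points.

+70 pp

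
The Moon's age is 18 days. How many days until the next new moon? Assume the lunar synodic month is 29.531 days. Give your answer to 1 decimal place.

One full lunation from the last new moon is 29.531 d; remaining = 29.531 − 18 = 11.531 d.

11.5 days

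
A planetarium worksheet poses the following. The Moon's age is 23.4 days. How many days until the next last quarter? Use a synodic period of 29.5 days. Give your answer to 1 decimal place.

Last quarter is 0.75 of the way through the cycle: age 0.75 × 29.5 = 22.125 d.
Already past this cycle's last quarter; the next is at 22.125 + 29.5 = 51.625 d, so 51.625 − 23.4 = 28.225 days.

28.2 days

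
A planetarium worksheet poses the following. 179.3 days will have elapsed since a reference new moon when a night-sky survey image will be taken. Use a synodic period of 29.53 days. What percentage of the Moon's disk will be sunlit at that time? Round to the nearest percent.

5%

179.3/29.53 = 6.072 lunations, so 6 complete cycles and 2.12 d into the next.
Phase angle: θ = 360°·(2.12 d)/(29.53 d) = 25.8°.
Illuminated fraction = (1 − cos 25.8°)/2 = (1 − 0.900)/2 ≈ 0.050, so 5%.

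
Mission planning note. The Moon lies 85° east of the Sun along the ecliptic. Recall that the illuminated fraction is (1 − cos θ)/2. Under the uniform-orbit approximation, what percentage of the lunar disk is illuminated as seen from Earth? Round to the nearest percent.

f = (1 − cos 85°)/2 = (1 − 0.087)/2 ≈ 0.456, i.e. 46%.

46%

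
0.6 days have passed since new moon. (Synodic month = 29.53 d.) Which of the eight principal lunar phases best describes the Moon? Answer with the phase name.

new moon

θ ≈ 360° × 0.6/29.53 = 7°, which falls in the new moon sector.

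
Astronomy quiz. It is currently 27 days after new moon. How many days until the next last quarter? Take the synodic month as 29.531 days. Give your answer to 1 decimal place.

Last quarter occurs at elongation 270°, i.e. at age 29.531 × 270/360 = 22.148 d.
Already past this cycle's last quarter; the next is at 22.148 + 29.531 = 51.679 d, so 51.679 − 27 = 24.679 days.

24.7 days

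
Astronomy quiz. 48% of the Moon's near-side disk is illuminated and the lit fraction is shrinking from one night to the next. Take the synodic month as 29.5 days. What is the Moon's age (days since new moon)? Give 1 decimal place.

Invert f = (1 − cos θ)/2 to get cos θ = 1 − 2(0.48) = 0.040, hence θ₀ = arccos 0.040 = 87.7°.
Since the Moon is past full (waning), take the reflex angle: θ = 360° − 87.7° = 272.3°.
At 360°/29.5 d per day, 272.3° corresponds to 22.31 days.

22.3 days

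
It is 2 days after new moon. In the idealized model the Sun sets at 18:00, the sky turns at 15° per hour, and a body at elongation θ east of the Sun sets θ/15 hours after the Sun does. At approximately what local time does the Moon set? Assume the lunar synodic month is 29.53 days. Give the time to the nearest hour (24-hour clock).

20:00

Elongation θ = 360° × 2/29.53 ≈ 24.4°.
Delay after the Sun = 24.4° / (15°/h) ≈ 1.63 h.
18:00 + 1.63 h ≈ 19:38 → 20:00 to the nearest hour.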